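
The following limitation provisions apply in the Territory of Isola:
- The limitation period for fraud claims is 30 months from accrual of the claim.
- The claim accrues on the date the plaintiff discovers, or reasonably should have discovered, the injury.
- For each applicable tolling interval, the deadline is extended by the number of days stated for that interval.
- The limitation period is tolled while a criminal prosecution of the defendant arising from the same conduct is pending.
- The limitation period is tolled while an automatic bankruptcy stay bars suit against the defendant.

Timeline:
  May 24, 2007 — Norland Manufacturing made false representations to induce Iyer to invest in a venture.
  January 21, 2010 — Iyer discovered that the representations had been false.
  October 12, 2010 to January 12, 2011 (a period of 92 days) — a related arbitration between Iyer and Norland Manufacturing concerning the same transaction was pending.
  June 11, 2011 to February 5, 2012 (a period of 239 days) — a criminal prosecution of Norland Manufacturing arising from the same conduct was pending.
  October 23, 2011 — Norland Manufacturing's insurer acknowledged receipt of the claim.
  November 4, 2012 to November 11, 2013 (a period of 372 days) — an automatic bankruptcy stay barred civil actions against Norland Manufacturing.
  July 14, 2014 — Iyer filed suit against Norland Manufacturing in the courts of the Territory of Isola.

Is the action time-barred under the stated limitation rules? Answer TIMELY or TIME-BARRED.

The claim did not accrue until Iyer discovered the injury on January 21, 2010; the May 24, 2007 act date does not start the clock under the stated rule.
Adding the 30 months base period to January 21, 2010 gives a deadline of July 21, 2012, before any tolling.
The pending criminal prosecution from June 11, 2011 to February 5, 2012 tolled the period for 239 days, extending the deadline to March 17, 2013.
Because the automatic bankruptcy stay ran from November 4, 2012 to November 11, 2013, the deadline is extended by 372 days to March 24, 2014.
The pending related arbitration from October 12, 2010 to January 12, 2011 does not toll the period, because no stated rule makes a pending arbitration a tolling event.
The other events in the timeline have no effect on the limitation period under the stated rules.
Filing on July 14, 2014 missed the March 24, 2014 deadline — the action is time-barred.

TIME-BARRED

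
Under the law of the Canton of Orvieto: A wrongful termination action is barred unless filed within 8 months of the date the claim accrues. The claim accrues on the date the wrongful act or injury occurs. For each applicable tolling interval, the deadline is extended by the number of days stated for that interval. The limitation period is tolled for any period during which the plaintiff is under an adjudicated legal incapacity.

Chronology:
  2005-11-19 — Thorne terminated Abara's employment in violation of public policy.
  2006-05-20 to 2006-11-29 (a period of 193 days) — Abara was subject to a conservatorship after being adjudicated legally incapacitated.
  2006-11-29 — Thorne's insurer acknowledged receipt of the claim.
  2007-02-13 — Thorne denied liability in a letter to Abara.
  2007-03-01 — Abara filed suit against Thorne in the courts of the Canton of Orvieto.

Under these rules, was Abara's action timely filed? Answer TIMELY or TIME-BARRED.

The claim accrued on 2005-11-19, the date of the act.
Adding the 8 months base period to 2005-11-19 gives a deadline of 2006-07-19, before any tolling.
The plaintiff's legal incapacity from 2006-05-20 to 2006-11-29 tolled the period for 193 days, extending the deadline to 2007-01-28.
Nothing else in the chronology tolls or restarts the period.
Abara filed on 2007-03-01, after the 2007-01-28 deadline, so the action is time-barred.

TIME-BARRED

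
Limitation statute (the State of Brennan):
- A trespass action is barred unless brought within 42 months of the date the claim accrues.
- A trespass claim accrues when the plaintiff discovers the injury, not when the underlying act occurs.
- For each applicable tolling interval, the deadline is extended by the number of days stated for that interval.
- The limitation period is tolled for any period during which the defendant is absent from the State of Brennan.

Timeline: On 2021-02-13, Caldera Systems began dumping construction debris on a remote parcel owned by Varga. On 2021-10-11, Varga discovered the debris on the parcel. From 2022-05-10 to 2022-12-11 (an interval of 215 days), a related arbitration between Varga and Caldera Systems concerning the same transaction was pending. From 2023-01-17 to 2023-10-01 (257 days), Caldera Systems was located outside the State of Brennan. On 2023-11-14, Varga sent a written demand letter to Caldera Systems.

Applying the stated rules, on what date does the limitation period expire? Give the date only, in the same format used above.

The claim did not accrue until Varga discovered the injury on 2021-10-11; the 2021-02-13 act date does not start the clock under the stated rule.
The untolled deadline — 42 months after 2021-10-11 — is 2025-04-11.
Because the defendant's absence from the jurisdiction ran from 2023-01-17 to 2023-10-01, the deadline is extended by 257 days to 2025-12-24.
Although a pending arbitration ran from 2022-05-10 to 2022-12-11, the stated rules do not make that a tolling event, so it is disregarded.
The other events in the timeline have no effect on the limitation period under the stated rules.

2025-12-24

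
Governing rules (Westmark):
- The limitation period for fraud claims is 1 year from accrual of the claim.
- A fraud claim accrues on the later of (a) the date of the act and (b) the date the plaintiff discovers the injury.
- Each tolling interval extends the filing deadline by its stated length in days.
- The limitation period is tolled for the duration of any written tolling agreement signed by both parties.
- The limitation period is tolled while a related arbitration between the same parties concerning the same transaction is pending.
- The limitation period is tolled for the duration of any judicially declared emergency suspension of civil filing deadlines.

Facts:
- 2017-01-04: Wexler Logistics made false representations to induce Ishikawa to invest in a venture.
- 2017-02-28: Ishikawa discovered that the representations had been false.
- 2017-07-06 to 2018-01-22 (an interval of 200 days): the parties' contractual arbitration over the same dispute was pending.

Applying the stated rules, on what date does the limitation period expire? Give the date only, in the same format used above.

2018-09-16

The claim accrued on 2017-02-28 — the later of the 2017-01-04 act and the 2017-02-28 discovery.
Adding the 1 year base period to 2017-02-28 gives a deadline of 2018-02-28, before any tolling.
The period was tolled for 200 days by the pending related arbitration (2017-07-06 to 2018-01-22), pushing the deadline to 2018-09-16.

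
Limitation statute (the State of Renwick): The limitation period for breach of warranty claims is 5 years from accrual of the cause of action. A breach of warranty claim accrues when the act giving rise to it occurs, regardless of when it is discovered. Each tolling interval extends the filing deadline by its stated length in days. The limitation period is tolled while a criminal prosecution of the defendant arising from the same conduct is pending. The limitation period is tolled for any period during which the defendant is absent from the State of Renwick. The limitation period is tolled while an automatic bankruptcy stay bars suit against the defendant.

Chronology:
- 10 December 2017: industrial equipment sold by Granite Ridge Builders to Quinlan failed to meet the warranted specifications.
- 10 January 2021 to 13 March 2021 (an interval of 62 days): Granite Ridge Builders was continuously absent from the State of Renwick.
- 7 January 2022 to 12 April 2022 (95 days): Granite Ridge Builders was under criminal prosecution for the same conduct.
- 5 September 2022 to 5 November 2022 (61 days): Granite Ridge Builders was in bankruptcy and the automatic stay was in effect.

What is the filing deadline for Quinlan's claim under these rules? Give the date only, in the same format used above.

16 July 2023

The limitation period began to run on 10 December 2017.
5 years from 10 December 2017 is 10 December 2022.
The period was tolled for 62 days by the defendant's absence from the jurisdiction (10 January 2021 to 13 March 2021), pushing the deadline to 10 February 2023.
Because the pending criminal prosecution ran from 7 January 2022 to 12 April 2022, the deadline is extended by 95 days to 16 May 2023.
The period was tolled for 61 days by the automatic bankruptcy stay (5 September 2022 to 5 November 2022), pushing the deadline to 16 July 2023.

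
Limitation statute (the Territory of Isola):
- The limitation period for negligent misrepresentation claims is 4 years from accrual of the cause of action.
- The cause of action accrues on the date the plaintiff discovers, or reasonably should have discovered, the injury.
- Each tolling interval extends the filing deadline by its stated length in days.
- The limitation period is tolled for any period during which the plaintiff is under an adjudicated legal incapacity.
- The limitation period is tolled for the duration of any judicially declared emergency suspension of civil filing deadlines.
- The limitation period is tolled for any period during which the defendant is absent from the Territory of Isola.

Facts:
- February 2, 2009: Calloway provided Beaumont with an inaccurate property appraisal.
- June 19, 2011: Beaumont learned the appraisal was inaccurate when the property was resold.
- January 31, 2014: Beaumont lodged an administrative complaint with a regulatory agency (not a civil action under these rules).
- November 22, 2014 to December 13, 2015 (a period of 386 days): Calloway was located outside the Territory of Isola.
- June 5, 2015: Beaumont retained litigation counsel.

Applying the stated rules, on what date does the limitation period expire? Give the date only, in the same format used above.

July 9, 2016

The claim did not accrue until Beaumont discovered the injury on June 19, 2011; the February 2, 2009 act date does not start the clock under the stated rule.
Adding the 4 years base period to June 19, 2011 gives a deadline of June 19, 2015, before any tolling.
The defendant's absence from the jurisdiction from November 22, 2014 to December 13, 2015 tolled the period for 386 days, extending the deadline to July 9, 2016.
The other events in the timeline have no effect on the limitation period under the stated rules.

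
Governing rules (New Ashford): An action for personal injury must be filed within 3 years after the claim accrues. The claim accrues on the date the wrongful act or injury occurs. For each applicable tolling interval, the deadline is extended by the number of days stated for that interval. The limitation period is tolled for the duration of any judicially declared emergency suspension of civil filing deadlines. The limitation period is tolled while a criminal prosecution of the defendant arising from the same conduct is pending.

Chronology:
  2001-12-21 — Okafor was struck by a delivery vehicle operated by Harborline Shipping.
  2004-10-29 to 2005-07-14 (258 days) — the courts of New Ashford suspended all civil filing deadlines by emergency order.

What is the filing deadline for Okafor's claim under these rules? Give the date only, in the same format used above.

2005-09-05

The limitation period began to run on 2001-12-21.
3 years from 2001-12-21 is 2004-12-21.
The period was tolled for 258 days by the emergency suspension of filing deadlines (2004-10-29 to 2005-07-14), pushing the deadline to 2005-09-05.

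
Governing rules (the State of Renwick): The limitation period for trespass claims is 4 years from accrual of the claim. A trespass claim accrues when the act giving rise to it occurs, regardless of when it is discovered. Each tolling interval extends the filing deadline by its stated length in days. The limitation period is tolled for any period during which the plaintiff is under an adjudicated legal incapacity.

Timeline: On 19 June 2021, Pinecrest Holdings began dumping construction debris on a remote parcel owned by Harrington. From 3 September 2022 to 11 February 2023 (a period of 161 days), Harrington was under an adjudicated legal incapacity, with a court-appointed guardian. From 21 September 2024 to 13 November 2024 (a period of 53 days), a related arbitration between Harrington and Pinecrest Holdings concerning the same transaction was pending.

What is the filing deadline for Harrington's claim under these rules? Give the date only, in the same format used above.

27 November 2025

The claim accrued on 19 June 2021, the date of the act.
The untolled deadline — 4 years after 19 June 2021 — is 19 June 2025.
The plaintiff's legal incapacity from 3 September 2022 to 11 February 2023 tolled the period for 161 days, extending the deadline to 27 November 2025.
Although a pending arbitration ran from 21 September 2024 to 13 November 2024, the stated rules do not make that a tolling event, so it is disregarded.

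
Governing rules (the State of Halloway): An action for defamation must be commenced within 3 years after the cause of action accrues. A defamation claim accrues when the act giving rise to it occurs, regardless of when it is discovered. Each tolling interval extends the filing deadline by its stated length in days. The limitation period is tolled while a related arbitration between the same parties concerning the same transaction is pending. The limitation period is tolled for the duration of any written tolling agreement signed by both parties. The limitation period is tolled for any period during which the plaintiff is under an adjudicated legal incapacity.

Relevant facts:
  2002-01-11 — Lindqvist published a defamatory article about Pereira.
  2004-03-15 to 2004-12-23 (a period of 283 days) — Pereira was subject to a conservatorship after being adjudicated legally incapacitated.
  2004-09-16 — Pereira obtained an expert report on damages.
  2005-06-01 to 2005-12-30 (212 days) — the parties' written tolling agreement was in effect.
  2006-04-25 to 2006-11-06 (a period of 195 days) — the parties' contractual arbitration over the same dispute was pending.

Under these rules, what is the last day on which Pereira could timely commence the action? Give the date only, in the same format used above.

2006-12-02

The cause of action accrued on 2002-01-11, the date of the act.
Adding the 3 years base period to 2002-01-11 gives a deadline of 2005-01-11, before any tolling.
The period was tolled for 283 days by the plaintiff's legal incapacity (2004-03-15 to 2004-12-23), pushing the deadline to 2005-10-21.
The written tolling agreement from 2005-06-01 to 2005-12-30 tolled the period for 212 days, extending the deadline to 2006-05-21.
Because the pending related arbitration ran from 2006-04-25 to 2006-11-06, the deadline is extended by 195 days to 2006-12-02.
The other events in the timeline have no effect on the limitation period under the stated rules.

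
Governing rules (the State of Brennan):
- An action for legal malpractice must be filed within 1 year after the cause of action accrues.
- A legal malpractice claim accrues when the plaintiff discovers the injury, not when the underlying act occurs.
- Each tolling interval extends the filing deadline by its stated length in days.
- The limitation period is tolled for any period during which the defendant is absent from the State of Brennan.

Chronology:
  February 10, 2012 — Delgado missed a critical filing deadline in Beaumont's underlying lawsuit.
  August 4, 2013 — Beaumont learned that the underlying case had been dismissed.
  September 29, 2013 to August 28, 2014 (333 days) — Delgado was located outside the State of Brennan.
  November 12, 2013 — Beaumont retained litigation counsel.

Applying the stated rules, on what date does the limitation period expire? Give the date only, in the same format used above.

Under the discovery rule, the claim accrued on August 4, 2013, when Beaumont discovered the injury — not on the February 10, 2012 date of the underlying act.
The untolled deadline — 1 year after August 4, 2013 — is August 4, 2014.
The period was tolled for 333 days by the defendant's absence from the jurisdiction (September 29, 2013 to August 28, 2014), pushing the deadline to July 3, 2015.
The other events in the timeline have no effect on the limitation period under the stated rules.

July 3, 2015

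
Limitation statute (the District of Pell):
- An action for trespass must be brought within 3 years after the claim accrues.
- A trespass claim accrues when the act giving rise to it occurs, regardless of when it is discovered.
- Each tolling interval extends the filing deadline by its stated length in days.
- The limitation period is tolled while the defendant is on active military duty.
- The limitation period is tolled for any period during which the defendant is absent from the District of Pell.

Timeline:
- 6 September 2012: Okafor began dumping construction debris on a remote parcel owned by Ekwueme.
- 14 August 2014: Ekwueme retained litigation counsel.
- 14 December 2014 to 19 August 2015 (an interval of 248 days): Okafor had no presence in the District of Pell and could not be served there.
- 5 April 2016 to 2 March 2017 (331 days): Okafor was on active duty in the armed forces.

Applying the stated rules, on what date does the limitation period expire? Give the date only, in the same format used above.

7 April 2017

The claim accrued on 6 September 2012, when the wrongful act occurred.
The untolled deadline — 3 years after 6 September 2012 — is 6 September 2015.
The period was tolled for 248 days by the defendant's absence from the jurisdiction (14 December 2014 to 19 August 2015), pushing the deadline to 11 May 2016.
The defendant's active military service from 5 April 2016 to 2 March 2017 tolled the period for 331 days, extending the deadline to 7 April 2017.
Nothing else in the chronology tolls or restarts the period.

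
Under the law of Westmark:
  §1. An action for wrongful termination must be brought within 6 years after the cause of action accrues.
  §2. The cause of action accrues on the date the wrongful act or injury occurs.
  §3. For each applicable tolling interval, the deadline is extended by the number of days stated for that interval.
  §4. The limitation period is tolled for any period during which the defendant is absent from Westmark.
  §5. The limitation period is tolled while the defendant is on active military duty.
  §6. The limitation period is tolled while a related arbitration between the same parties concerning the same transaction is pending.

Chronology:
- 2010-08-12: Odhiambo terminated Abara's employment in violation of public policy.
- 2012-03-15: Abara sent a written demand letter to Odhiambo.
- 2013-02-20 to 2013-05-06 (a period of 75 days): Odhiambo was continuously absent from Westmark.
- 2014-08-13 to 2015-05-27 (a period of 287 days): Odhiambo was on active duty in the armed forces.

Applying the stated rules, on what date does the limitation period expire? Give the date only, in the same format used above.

2017-08-09

The limitation period began to run on 2010-08-12.
6 years from 2010-08-12 is 2016-08-12.
The period was tolled for 75 days by the defendant's absence from the jurisdiction (2013-02-20 to 2013-05-06), pushing the deadline to 2016-10-26.
The period was tolled for 287 days by the defendant's active military service (2014-08-13 to 2015-05-27), pushing the deadline to 2017-08-09.
The other events in the timeline have no effect on the limitation period under the stated rules.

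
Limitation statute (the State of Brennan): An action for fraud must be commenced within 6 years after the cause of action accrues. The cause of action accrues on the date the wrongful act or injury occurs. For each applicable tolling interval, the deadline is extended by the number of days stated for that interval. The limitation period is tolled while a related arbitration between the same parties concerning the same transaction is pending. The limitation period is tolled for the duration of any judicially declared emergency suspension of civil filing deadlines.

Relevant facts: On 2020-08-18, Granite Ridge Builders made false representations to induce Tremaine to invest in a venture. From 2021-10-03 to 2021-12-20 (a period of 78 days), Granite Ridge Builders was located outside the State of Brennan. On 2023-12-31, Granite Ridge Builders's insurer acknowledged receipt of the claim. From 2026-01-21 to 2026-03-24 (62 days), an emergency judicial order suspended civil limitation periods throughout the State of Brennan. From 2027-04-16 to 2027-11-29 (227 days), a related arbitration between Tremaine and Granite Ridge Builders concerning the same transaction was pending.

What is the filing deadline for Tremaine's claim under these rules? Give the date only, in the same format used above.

The limitation period began to run on 2020-08-18.
Adding the 6 years base period to 2020-08-18 gives a deadline of 2026-08-18, before any tolling.
Because the emergency suspension of filing deadlines ran from 2026-01-21 to 2026-03-24, the deadline is extended by 62 days to 2026-10-19.
The pending related arbitration starting 2027-04-16 came too late — the period had run on 2026-10-19 — and so does not extend the deadline.
The defendant's absence from the jurisdiction from 2021-10-03 to 2021-12-20 does not toll the period, because no stated rule makes the defendant's absence a tolling event.
The other events in the timeline have no effect on the limitation period under the stated rules.

2026-10-19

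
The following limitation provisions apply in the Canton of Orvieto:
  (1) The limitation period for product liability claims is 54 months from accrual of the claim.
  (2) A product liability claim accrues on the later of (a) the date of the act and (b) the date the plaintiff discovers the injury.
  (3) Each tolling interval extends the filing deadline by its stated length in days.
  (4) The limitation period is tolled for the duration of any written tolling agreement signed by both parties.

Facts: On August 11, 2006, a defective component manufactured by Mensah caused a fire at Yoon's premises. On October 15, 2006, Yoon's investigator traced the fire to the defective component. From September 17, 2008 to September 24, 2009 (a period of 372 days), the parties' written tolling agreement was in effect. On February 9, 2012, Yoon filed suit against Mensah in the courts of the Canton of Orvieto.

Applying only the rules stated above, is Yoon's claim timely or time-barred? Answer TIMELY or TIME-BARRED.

TIMELY

The claim accrued on October 15, 2006 — the later of the August 11, 2006 act and the October 15, 2006 discovery.
The untolled deadline — 54 months after October 15, 2006 — is April 15, 2011.
The period was tolled for 372 days by the written tolling agreement (September 17, 2008 to September 24, 2009), pushing the deadline to April 21, 2012.
Yoon filed on February 9, 2012, before the April 21, 2012 deadline, so the action is timely.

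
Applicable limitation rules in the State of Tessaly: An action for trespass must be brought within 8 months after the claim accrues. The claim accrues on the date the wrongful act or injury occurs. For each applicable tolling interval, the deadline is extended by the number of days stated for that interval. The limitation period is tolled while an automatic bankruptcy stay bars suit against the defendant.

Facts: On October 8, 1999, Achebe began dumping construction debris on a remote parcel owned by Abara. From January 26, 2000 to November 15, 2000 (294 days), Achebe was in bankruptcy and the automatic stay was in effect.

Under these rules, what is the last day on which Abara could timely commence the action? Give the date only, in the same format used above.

March 29, 2001

The limitation period began to run on October 8, 1999.
8 months from October 8, 1999 is June 8, 2000.
The period was tolled for 294 days by the automatic bankruptcy stay (January 26, 2000 to November 15, 2000), pushing the deadline to March 29, 2001.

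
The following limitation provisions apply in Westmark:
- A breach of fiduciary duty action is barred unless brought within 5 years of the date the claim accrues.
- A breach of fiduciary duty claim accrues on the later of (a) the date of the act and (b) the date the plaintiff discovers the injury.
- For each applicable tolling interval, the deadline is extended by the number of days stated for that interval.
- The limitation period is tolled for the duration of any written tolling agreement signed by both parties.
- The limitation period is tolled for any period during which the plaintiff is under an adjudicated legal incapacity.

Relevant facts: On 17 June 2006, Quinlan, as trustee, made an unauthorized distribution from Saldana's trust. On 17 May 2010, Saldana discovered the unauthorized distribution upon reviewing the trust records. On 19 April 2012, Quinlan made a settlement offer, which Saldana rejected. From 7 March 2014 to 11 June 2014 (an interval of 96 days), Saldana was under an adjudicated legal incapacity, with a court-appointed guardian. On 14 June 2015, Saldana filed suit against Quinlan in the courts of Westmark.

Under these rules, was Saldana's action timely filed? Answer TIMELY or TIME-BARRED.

The claim accrued on 17 May 2010 — the later of the 17 June 2006 act and the 17 May 2010 discovery.
5 years from 17 May 2010 is 17 May 2015.
The plaintiff's legal incapacity from 7 March 2014 to 11 June 2014 tolled the period for 96 days, extending the deadline to 21 August 2015.
None of the other events listed affects the running of the period under the stated rules.
Filing on 14 June 2015 beat the 21 August 2015 deadline — the action is timely.

TIMELY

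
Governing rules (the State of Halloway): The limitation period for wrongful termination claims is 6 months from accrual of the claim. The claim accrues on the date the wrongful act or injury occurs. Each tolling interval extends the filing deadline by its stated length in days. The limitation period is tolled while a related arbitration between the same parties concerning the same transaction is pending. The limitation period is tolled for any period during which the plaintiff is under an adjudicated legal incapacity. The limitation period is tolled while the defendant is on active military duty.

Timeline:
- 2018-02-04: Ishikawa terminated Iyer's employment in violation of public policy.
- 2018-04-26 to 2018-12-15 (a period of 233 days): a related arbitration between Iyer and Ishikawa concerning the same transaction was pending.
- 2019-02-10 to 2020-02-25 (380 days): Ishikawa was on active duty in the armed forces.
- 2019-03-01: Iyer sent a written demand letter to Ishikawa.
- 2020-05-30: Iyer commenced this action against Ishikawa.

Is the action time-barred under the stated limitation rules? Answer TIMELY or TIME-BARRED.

TIME-BARRED

The limitation period began to run on 2018-02-04.
The untolled deadline — 6 months after 2018-02-04 — is 2018-08-04.
Because the pending related arbitration ran from 2018-04-26 to 2018-12-15, the deadline is extended by 233 days to 2019-03-25.
The defendant's active military service from 2019-02-10 to 2020-02-25 tolled the period for 380 days, extending the deadline to 2020-04-08.
None of the other events listed affects the running of the period under the stated rules.
Iyer filed on 2020-05-30, after the 2020-04-08 deadline, so the action is time-barred.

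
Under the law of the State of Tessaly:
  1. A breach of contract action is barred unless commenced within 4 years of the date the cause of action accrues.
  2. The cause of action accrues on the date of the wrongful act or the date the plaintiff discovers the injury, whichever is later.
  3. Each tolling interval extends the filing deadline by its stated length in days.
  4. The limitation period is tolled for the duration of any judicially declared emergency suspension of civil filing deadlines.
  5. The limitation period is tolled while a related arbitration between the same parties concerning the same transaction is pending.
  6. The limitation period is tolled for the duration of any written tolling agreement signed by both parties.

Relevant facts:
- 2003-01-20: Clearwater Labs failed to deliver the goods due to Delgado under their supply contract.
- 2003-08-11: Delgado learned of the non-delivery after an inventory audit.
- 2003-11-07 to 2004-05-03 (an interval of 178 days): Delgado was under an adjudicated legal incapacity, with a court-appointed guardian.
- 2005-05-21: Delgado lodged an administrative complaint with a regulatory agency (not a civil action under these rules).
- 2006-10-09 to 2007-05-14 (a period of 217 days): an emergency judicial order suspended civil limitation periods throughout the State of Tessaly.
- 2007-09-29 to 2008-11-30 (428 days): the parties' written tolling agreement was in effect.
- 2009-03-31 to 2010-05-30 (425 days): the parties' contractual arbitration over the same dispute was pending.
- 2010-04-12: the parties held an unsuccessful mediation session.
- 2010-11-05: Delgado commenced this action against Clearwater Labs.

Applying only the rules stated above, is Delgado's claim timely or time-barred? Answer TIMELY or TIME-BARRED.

TIME-BARRED

The claim accrued on 2003-08-11 — the later of the 2003-01-20 act and the 2003-08-11 discovery.
Adding the 4 years base period to 2003-08-11 gives a deadline of 2007-08-11, before any tolling.
The period was tolled for 217 days by the emergency suspension of filing deadlines (2006-10-09 to 2007-05-14), pushing the deadline to 2008-03-15.
The written tolling agreement from 2007-09-29 to 2008-11-30 tolled the period for 428 days, extending the deadline to 2009-05-17.
Because the pending related arbitration ran from 2009-03-31 to 2010-05-30, the deadline is extended by 425 days to 2010-07-16.
Although the plaintiff's incapacity ran from 2003-11-07 to 2004-05-03, the stated rules do not make that a tolling event, so it is disregarded.
Nothing else in the chronology tolls or restarts the period.
Filing on 2010-11-05 missed the 2010-07-16 deadline — the action is time-barred.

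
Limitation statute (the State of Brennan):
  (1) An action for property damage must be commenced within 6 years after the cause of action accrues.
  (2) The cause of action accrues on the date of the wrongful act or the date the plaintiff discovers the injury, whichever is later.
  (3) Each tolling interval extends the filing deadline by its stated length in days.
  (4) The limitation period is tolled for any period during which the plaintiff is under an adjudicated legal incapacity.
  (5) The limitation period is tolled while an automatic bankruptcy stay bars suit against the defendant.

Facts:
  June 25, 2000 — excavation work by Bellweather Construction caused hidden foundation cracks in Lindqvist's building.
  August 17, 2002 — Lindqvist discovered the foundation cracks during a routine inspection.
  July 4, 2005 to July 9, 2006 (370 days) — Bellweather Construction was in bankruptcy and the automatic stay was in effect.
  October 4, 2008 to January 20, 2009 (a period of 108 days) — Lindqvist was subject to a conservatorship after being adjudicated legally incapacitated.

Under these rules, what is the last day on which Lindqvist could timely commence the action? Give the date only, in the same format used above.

December 8, 2009

The claim accrued on August 17, 2002 — the later of the June 25, 2000 act and the August 17, 2002 discovery.
6 years from August 17, 2002 is August 17, 2008.
The period was tolled for 370 days by the automatic bankruptcy stay (July 4, 2005 to July 9, 2006), pushing the deadline to August 22, 2009.
The plaintiff's legal incapacity from October 4, 2008 to January 20, 2009 tolled the period for 108 days, extending the deadline to December 8, 2009.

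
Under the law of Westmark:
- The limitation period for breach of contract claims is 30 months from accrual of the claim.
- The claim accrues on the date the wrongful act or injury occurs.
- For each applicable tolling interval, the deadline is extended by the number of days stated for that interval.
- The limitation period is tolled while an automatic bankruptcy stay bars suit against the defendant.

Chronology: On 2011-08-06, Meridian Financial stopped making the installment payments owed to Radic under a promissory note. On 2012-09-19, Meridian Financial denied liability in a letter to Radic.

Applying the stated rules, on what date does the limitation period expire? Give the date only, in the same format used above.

2014-02-06

The limitation period began to run on 2011-08-06.
The untolled deadline — 30 months after 2011-08-06 — is 2014-02-06.
The other events in the timeline have no effect on the limitation period under the stated rules.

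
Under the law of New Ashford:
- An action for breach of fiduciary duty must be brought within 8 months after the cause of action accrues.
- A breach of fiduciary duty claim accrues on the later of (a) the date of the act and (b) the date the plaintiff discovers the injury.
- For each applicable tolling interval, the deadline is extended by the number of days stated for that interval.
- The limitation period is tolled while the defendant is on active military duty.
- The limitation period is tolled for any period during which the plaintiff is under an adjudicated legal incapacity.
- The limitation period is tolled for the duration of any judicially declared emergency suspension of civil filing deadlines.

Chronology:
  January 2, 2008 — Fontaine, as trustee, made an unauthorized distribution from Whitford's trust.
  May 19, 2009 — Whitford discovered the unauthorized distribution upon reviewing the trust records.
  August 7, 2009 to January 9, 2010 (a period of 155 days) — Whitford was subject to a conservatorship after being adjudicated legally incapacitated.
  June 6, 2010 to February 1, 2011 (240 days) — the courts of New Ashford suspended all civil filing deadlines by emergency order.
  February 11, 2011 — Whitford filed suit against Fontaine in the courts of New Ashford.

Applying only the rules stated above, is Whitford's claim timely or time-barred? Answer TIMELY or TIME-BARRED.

TIMELY

Taking the later of the act (January 2, 2008) and discovery (May 19, 2009), the claim accrued on May 19, 2009.
Adding the 8 months base period to May 19, 2009 gives a deadline of January 19, 2010, before any tolling.
Because the plaintiff's legal incapacity ran from August 7, 2009 to January 9, 2010, the deadline is extended by 155 days to June 23, 2010.
The emergency suspension of filing deadlines from June 6, 2010 to February 1, 2011 tolled the period for 240 days, extending the deadline to February 18, 2011.
Whitford filed on February 11, 2011, before the February 18, 2011 deadline, so the action is timely.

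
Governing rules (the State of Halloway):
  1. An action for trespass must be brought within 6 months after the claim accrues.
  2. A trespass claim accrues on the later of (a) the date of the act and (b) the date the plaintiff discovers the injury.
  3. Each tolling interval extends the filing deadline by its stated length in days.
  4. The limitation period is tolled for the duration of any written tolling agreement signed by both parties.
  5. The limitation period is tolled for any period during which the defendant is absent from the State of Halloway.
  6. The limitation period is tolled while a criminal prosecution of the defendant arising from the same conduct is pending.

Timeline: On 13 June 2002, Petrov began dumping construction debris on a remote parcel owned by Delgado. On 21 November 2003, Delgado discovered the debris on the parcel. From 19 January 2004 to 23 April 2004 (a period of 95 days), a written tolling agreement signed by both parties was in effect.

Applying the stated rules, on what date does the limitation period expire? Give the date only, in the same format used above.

24 August 2004

Because discovery on 21 November 2003 post-dates the 13 June 2002 act, accrual under the later-of rule falls on 21 November 2003.
6 months from 21 November 2003 is 21 May 2004.
The period was tolled for 95 days by the written tolling agreement (19 January 2004 to 23 April 2004), pushing the deadline to 24 August 2004.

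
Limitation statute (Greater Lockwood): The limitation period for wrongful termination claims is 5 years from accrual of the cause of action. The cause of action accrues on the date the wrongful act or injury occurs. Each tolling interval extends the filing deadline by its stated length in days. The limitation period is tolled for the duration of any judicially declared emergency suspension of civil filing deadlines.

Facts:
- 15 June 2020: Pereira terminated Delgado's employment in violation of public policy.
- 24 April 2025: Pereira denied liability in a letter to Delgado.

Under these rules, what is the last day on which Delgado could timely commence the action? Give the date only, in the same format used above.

15 June 2025

The limitation period began to run on 15 June 2020.
5 years from 15 June 2020 is 15 June 2025.
None of the other events listed affects the running of the period under the stated rules.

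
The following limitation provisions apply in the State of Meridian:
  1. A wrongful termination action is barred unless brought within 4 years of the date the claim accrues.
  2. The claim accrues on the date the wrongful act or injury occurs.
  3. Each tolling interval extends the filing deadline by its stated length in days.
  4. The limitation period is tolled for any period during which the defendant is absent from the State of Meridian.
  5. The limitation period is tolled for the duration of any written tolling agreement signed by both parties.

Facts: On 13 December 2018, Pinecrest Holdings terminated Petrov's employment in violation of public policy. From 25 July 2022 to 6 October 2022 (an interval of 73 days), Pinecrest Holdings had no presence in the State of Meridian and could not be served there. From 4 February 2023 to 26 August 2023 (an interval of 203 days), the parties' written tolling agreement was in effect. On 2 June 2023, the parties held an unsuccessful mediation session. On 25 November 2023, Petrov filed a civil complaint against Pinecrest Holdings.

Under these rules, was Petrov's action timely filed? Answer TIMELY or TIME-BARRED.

The claim accrued on 13 December 2018, the date of the act.
Adding the 4 years base period to 13 December 2018 gives a deadline of 13 December 2022, before any tolling.
The defendant's absence from the jurisdiction from 25 July 2022 to 6 October 2022 tolled the period for 73 days, extending the deadline to 24 February 2023.
The period was tolled for 203 days by the written tolling agreement (4 February 2023 to 26 August 2023), pushing the deadline to 15 September 2023.
The other events in the timeline have no effect on the limitation period under the stated rules.
Petrov filed on 25 November 2023, after the 15 September 2023 deadline, so the action is time-barred.

TIME-BARRED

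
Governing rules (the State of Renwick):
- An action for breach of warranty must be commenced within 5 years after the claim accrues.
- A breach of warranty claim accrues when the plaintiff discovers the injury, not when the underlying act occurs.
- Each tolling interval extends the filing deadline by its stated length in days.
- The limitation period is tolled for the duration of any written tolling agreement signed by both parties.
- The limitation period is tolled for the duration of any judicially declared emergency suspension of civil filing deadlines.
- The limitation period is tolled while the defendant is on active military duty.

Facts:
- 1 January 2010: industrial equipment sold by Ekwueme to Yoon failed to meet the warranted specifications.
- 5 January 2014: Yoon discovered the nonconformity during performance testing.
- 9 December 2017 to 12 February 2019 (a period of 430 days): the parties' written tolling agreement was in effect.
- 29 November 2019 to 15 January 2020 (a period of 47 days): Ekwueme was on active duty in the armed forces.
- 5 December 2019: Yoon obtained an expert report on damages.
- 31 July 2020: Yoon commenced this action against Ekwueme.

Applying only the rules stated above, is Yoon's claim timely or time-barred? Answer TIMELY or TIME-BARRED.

TIME-BARRED

Accrual is tied to discovery, so the period began on 5 January 2014 rather than on 1 January 2010 when the act occurred.
5 years from 5 January 2014 is 5 January 2019.
Because the written tolling agreement ran from 9 December 2017 to 12 February 2019, the deadline is extended by 430 days to 10 March 2020.
The period was tolled for 47 days by the defendant's active military service (29 November 2019 to 15 January 2020), pushing the deadline to 26 April 2020.
None of the other events listed affects the running of the period under the stated rules.
Yoon filed on 31 July 2020, after the 26 April 2020 deadline, so the action is time-barred.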